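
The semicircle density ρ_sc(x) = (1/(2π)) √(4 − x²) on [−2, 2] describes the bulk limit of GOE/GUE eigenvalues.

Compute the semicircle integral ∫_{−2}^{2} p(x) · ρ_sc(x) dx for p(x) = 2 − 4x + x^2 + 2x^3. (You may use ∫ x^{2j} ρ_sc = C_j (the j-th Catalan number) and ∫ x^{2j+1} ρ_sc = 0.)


Write p(x) = Σ a_i x^i, split into monomials and integrate each against ρ_sc separately.
Using ∫ x^{2j} ρ_sc = C_j = (1/(j+1)) C(2j, j) (Catalan numbers) and ∫ x^{2j+1} ρ_sc = 0 (odd monomials vanish by symmetry):
  i = 0 (even): a_0 · C_{0} = 2 · 1 = 2
  i = 1 (odd): ∫ x^1 ρ_sc = 0 (vanishes)
  i = 2 (even): a_2 · C_{1} = 1 · 1 = 1
  i = 3 (odd): ∫ x^3 ρ_sc = 0 (vanishes)

Summing the contributions: ∫_{−2}^{2} p(x) ρ_sc(x) dx = 2 + 1 = 3.


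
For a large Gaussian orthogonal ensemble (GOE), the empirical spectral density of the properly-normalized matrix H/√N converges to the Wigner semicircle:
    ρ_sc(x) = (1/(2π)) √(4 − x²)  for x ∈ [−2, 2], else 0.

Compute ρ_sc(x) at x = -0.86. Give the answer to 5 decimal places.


ρ_sc(x) = (1/(2π)) √(4 − x²). With x = -0.86:
  4 − x² = 4 − (-0.86)² = 4 − 0.739600 = 3.260400.
  √(4 − x²) = 1.805658.
  1/(2π) = 0.159155.
  ρ_sc(-0.86) = 0.159155 · 1.805658 = 0.287379.

Rounded to 5 decimal places: ρ_sc(-0.86) ≈ 0.28738.


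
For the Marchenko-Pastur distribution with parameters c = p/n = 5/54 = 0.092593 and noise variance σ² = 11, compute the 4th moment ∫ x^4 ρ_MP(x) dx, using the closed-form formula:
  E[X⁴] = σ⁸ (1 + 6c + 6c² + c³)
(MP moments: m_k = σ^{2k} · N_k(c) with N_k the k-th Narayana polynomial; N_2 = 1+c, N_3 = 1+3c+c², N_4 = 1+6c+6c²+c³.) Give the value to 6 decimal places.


E[X⁴] = σ⁸ (1 + 6c + 6c² + c³) (fourth MP moment). With σ² = 11 (so σ⁸ = 14641) and c = 5/54 = 0.092593: E[X⁴] = 14641 · (1 + 6·0.092593 + 6·(0.092593)² + (0.092593)³) = 14641 · 1.607790.

So E[X^4] = 23539.649247.


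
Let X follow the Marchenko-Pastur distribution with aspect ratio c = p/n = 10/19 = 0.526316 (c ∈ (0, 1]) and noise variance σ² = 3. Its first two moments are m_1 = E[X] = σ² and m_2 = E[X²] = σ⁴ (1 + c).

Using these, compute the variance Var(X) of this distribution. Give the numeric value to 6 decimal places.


m_1 = E[X] = σ² = 3, so m_1² = 9.
m_2 = E[X²] = σ⁴ (1 + c) = 9 · (1 + 0.526316) = 9 · 1.526316 = 13.736842.
(Note m_2 − m_1² simplifies to c · σ⁴ = 0.526316 · 9.)

Var(X) = m_2 − m_1² = 13.736842 − 9 = 4.736842.


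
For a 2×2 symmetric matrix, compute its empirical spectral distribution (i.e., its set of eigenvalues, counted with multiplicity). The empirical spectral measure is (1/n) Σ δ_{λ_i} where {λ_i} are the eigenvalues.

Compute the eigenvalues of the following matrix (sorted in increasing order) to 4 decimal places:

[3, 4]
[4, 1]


Since M is real symmetric, both eigenvalues are real; they are the roots of det(λI − M) = λ² − (tr M) λ + det M.
tr M = 3 + 1 = 4.
det M = 3·1 − 4² = 3 − 16 = -13.
Characteristic polynomial: λ² − 4λ − 13 = 0.
Discriminant Δ = (tr M)² − 4·det M = 16 − (-52) = 68; √Δ = 8.246211.
λ = (tr M ± √Δ)/2 = (4 ± 8.246211)/2, giving (tr M − √Δ)/2 = -2.1231 and (tr M + √Δ)/2 = 6.1231.

Eigenvalues sorted in increasing order: [-2.1231, 6.1231].


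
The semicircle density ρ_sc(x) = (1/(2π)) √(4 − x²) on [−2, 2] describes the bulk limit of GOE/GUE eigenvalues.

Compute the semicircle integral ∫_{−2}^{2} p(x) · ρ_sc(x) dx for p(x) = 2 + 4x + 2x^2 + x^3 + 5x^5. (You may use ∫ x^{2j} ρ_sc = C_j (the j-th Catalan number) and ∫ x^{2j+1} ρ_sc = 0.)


Write p(x) = Σ a_i x^i, split into monomials and integrate each against ρ_sc separately.
Using ∫ x^{2j} ρ_sc = C_j = (1/(j+1)) C(2j, j) (Catalan numbers) and ∫ x^{2j+1} ρ_sc = 0 (odd monomials vanish by symmetry):
  i = 0 (even): a_0 · C_{0} = 2 · 1 = 2
  i = 1 (odd): ∫ x^1 ρ_sc = 0 (vanishes)
  i = 2 (even): a_2 · C_{1} = 2 · 1 = 2
  i = 3 (odd): ∫ x^3 ρ_sc = 0 (vanishes)
  i = 5 (odd): ∫ x^5 ρ_sc = 0 (vanishes)

Summing the contributions: ∫_{−2}^{2} p(x) ρ_sc(x) dx = 2 + 2 = 4.


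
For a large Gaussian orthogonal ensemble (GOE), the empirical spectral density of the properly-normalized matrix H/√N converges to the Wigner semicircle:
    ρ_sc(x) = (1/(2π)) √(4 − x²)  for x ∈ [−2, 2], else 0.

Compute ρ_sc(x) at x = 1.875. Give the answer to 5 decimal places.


ρ_sc(x) = (1/(2π)) √(4 − x²). With x = 1.875:
  4 − x² = 4 − (1.875)² = 4 − 3.515625 = 0.484375.
  √(4 − x²) = 0.695971.
  1/(2π) = 0.159155.
  ρ_sc(1.875) = 0.159155 · 0.695971 = 0.110767.

Rounded to 5 decimal places: ρ_sc(1.875) ≈ 0.11077.


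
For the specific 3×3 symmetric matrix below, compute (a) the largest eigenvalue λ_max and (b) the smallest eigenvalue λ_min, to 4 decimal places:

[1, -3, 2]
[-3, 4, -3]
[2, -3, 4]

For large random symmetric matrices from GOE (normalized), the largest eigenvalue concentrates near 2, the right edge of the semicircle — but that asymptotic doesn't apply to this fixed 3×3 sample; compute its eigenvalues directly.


Since M is real symmetric, all three eigenvalues are real; they are the roots of det(λI − M) = λ³ − (tr M) λ² + s λ − det M, where s is the sum of the principal 2×2 minors.
tr M = 1 + 4 + 4 = 9.
s = (1·4 − (-3)²) + (1·4 − 2²) + (4·4 − (-3)²) = -5 + 0 + 7 = 2.
det M (expand along row 1) = 1·7 − (-3)·(-6) + 2·1 = -9.
Characteristic polynomial: λ³ − 9λ² + 2λ + 9 = 0.
Substitute λ = y + (tr M)/3 = y + 3.000000 to remove the quadratic term: y³ + p·y + q = 0 with p = s − (tr M)²/3 = -25.000000 and q = −2(tr M)³/27 + (tr M)·s/3 − det M = -39.000000.
Three real roots ⇒ use the trigonometric (Viète) form: r = 2√(−p/3) = 5.773503, φ = arccos(3q/(p·r)) = arccos(0.810600) = 0.625621 rad.
y_k = r·cos(φ/3 − 2πk/3) for k = 0, 1, 2 gives y = 5.648415, -1.789048, -3.859367.
λ_k = y_k + 3.000000 gives λ = 8.6484, 1.2110, -0.8594 (check: the sum is 9.0000 = tr M).

Hence λ_max = 8.6484 and λ_min = -0.8594.


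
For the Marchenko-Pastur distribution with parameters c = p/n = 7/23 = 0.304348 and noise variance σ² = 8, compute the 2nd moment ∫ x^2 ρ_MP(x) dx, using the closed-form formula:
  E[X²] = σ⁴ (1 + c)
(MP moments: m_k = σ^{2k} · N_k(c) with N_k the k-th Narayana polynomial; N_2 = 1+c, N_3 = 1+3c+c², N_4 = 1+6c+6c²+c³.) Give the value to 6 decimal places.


E[X²] = σ⁴ (1 + c) (second MP moment). With σ² = 8 (so σ⁴ = 64) and c = 7/23 = 0.304348: E[X²] = 64 · (1 + 0.304348) = 64 · 1.304348.

So E[X^2] = 83.478261.


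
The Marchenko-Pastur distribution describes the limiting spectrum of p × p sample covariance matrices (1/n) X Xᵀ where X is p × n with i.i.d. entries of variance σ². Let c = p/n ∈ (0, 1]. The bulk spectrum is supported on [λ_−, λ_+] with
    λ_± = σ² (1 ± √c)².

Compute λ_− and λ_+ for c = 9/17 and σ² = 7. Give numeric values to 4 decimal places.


c = 9/17 = 0.529412; √c = 0.727607.
λ_− = σ² (1 − √c)² = 7 · (1 − 0.727607)² = 7 · (0.272393)² = 0.519386.
λ_+ = σ² (1 + √c)² = 7 · (1 + 0.727607)² = 7 · (1.727607)² = 20.892379.

Rounded to 4 decimal places: λ_− ≈ 0.5194, λ_+ ≈ 20.8924.


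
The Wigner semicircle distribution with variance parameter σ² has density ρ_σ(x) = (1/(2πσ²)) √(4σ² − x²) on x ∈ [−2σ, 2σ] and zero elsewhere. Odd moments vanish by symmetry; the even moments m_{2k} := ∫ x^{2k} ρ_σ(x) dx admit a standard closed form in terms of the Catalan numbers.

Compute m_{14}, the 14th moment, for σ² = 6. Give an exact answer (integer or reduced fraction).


By the scaled semicircle moment identity, m_{2k} = σ^{2k} · C_k with k = 7.
C_7 = (1/(k+1)) · C(2k, k) = (1/8) · C(14, 7) = (1/8) · 3432 = 429.
σ^{2k} = (σ²)^k = (6)^7 = 279936.

Therefore m_{14} = σ^{14} · C_7 = 279936 · 429 = 120092544.


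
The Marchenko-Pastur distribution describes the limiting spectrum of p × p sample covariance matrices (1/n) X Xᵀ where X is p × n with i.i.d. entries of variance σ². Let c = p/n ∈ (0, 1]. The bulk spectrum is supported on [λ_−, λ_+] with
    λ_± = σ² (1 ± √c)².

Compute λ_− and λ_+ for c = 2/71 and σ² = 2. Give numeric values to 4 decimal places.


c = 2/71 = 0.028169; √c = 0.167836.
λ_− = σ² (1 − √c)² = 2 · (1 − 0.167836)² = 2 · (0.832164)² = 1.384993.
λ_+ = σ² (1 + √c)² = 2 · (1 + 0.167836)² = 2 · (1.167836)² = 2.727683.

Rounded to 4 decimal places: λ_− ≈ 1.3850, λ_+ ≈ 2.7277.


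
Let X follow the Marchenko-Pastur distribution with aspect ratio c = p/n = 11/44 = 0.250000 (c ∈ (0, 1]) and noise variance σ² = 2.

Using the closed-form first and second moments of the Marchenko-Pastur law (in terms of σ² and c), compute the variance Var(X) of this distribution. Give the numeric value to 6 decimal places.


Recall the MP moments m_1 = E[X] = σ² and m_2 = E[X²] = σ⁴ (1 + c).
m_1 = E[X] = σ² = 2, so m_1² = 4.
m_2 = E[X²] = σ⁴ (1 + c) = 4 · (1 + 0.250000) = 4 · 1.250000 = 5.000000.
(Note m_2 − m_1² simplifies to c · σ⁴ = 0.250000 · 4.)

Var(X) = m_2 − m_1² = 5.000000 − 4 = 1.000000.


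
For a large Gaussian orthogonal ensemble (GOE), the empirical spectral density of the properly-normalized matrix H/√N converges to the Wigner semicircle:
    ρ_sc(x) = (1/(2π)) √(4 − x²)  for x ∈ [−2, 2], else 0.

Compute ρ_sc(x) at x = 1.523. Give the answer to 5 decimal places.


ρ_sc(x) = (1/(2π)) √(4 − x²). With x = 1.523:
  4 − x² = 4 − (1.523)² = 4 − 2.319529 = 1.680471.
  √(4 − x²) = 1.296330.
  1/(2π) = 0.159155.
  ρ_sc(1.523) = 0.159155 · 1.296330 = 0.206317.

Rounded to 5 decimal places: ρ_sc(1.523) ≈ 0.20632.


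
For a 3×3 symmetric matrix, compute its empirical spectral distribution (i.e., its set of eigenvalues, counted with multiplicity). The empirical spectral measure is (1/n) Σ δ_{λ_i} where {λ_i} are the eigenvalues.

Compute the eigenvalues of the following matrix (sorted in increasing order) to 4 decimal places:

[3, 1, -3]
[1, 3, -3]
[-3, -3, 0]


Since M is real symmetric, all three eigenvalues are real; they are the roots of det(λI − M) = λ³ − (tr M) λ² + s λ − det M, where s is the sum of the principal 2×2 minors.
tr M = 3 + 3 + 0 = 6.
s = (3·3 − 1²) + (3·0 − (-3)²) + (3·0 − (-3)²) = 8 + (-9) + (-9) = -10.
det M (expand along row 1) = 3·(-9) − 1·(-9) + (-3)·6 = -36.
Characteristic polynomial: λ³ − 6λ² − 10λ + 36 = 0.
Substitute λ = y + (tr M)/3 = y + 2.000000 to remove the quadratic term: y³ + p·y + q = 0 with p = s − (tr M)²/3 = -22.000000 and q = −2(tr M)³/27 + (tr M)·s/3 − det M = 0.000000.
Three real roots ⇒ use the trigonometric (Viète) form: r = 2√(−p/3) = 5.416026, φ = arccos(3q/(p·r)) = arccos(0.000000) = 1.570796 rad.
y_k = r·cos(φ/3 − 2πk/3) for k = 0, 1, 2 gives y = 4.690416, 0.000000, -4.690416.
λ_k = y_k + 2.000000 gives λ = 6.6904, 2.0000, -2.6904 (check: the sum is 6.0000 = tr M).

Eigenvalues sorted in increasing order: [-2.6904, 2.0000, 6.6904].


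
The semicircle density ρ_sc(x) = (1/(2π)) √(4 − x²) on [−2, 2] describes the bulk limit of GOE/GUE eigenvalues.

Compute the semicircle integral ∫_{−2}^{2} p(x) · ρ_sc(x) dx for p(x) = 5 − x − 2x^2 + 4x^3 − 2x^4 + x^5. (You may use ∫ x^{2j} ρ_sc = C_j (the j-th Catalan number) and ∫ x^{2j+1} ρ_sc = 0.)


Write p(x) = Σ a_i x^i, split into monomials and integrate each against ρ_sc separately.
Using ∫ x^{2j} ρ_sc = C_j = (1/(j+1)) C(2j, j) (Catalan numbers) and ∫ x^{2j+1} ρ_sc = 0 (odd monomials vanish by symmetry):
  i = 0 (even): a_0 · C_{0} = 5 · 1 = 5
  i = 1 (odd): ∫ x^1 ρ_sc = 0 (vanishes)
  i = 2 (even): a_2 · C_{1} = -2 · 1 = -2
  i = 3 (odd): ∫ x^3 ρ_sc = 0 (vanishes)
  i = 4 (even): a_4 · C_{2} = -2 · 2 = -4
  i = 5 (odd): ∫ x^5 ρ_sc = 0 (vanishes)

Summing the contributions: ∫_{−2}^{2} p(x) ρ_sc(x) dx = 5 + (-2) + (-4) = -1.


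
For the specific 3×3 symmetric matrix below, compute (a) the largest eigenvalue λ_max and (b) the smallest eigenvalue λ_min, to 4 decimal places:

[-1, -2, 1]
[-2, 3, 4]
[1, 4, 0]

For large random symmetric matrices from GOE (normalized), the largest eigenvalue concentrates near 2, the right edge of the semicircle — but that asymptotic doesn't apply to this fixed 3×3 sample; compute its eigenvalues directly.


Since M is real symmetric, all three eigenvalues are real; they are the roots of det(λI − M) = λ³ − (tr M) λ² + s λ − det M, where s is the sum of the principal 2×2 minors.
tr M = -1 + 3 + 0 = 2.
s = ((-1)·3 − (-2)²) + ((-1)·0 − 1²) + (3·0 − 4²) = -7 + (-1) + (-16) = -24.
det M (expand along row 1) = (-1)·(-16) − (-2)·(-4) + 1·(-11) = -3.
Characteristic polynomial: λ³ − 2λ² − 24λ + 3 = 0.
Substitute λ = y + (tr M)/3 = y + 0.666667 to remove the quadratic term: y³ + p·y + q = 0 with p = s − (tr M)²/3 = -25.333333 and q = −2(tr M)³/27 + (tr M)·s/3 − det M = -13.592593.
Three real roots ⇒ use the trigonometric (Viète) form: r = 2√(−p/3) = 5.811865, φ = arccos(3q/(p·r)) = arccos(0.276959) = 1.290168 rad.
y_k = r·cos(φ/3 − 2πk/3) for k = 0, 1, 2 gives y = 5.282651, -0.542865, -4.739786.
λ_k = y_k + 0.666667 gives λ = 5.9493, 0.1238, -4.0731 (check: the sum is 2.0000 = tr M).

Hence λ_max = 5.9493 and λ_min = -4.0731.


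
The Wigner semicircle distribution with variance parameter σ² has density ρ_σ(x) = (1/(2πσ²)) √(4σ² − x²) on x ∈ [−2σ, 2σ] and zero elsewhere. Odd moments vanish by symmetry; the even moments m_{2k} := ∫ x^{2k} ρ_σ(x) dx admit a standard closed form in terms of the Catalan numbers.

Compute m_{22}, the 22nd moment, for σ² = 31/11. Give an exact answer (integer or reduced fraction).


By the scaled semicircle moment identity, m_{2k} = σ^{2k} · C_k with k = 11.
C_11 = (1/(k+1)) · C(2k, k) = (1/12) · C(22, 11) = (1/12) · 705432 = 58786.
σ^{2k} = (σ²)^k = (31/11)^11 = 25408476896404831/285311670611.

Therefore m_{22} = σ^{22} · C_11 = (25408476896404831/285311670611) · 58786 = 1493662722832054395166/285311670611.


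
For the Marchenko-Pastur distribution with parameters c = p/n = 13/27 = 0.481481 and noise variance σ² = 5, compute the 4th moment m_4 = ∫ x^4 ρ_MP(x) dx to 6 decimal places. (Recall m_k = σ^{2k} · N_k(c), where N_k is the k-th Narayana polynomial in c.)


E[X⁴] = σ⁸ (1 + 6c + 6c² + c³) (fourth MP moment). With σ² = 5 (so σ⁸ = 625) and c = 13/27 = 0.481481: E[X⁴] = 625 · (1 + 6·0.481481 + 6·(0.481481)² + (0.481481)³) = 625 · 5.391455.

So E[X^4] = 3369.659097.


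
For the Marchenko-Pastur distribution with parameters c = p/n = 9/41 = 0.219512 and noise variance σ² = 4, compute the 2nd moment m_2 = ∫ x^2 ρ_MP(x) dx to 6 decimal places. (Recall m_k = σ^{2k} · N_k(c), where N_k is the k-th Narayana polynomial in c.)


E[X²] = σ⁴ (1 + c) (second MP moment). With σ² = 4 (so σ⁴ = 16) and c = 9/41 = 0.219512: E[X²] = 16 · (1 + 0.219512) = 16 · 1.219512.

So E[X^2] = 19.512195.


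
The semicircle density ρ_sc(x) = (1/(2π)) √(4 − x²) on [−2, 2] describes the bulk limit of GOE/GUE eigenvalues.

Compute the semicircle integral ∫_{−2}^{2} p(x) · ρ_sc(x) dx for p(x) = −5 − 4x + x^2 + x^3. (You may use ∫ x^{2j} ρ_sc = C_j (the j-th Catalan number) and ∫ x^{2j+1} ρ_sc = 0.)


Write p(x) = Σ a_i x^i, split into monomials and integrate each against ρ_sc separately.
Using ∫ x^{2j} ρ_sc = C_j = (1/(j+1)) C(2j, j) (Catalan numbers) and ∫ x^{2j+1} ρ_sc = 0 (odd monomials vanish by symmetry):
  i = 0 (even): a_0 · C_{0} = -5 · 1 = -5
  i = 1 (odd): ∫ x^1 ρ_sc = 0 (vanishes)
  i = 2 (even): a_2 · C_{1} = 1 · 1 = 1
  i = 3 (odd): ∫ x^3 ρ_sc = 0 (vanishes)

Summing the contributions: ∫_{−2}^{2} p(x) ρ_sc(x) dx = (-5) + 1 = -4.


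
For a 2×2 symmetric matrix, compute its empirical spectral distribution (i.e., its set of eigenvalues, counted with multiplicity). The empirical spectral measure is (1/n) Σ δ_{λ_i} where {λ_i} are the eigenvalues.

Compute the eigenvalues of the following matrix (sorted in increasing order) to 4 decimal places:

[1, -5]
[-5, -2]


Since M is real symmetric, both eigenvalues are real; they are the roots of det(λI − M) = λ² − (tr M) λ + det M.
tr M = 1 + (-2) = -1.
det M = 1·(-2) − (-5)² = -2 − 25 = -27.
Characteristic polynomial: λ² + λ − 27 = 0.
Discriminant Δ = (tr M)² − 4·det M = 1 − (-108) = 109; √Δ = 10.440307.
λ = (tr M ± √Δ)/2 = (-1 ± 10.440307)/2, giving (tr M − √Δ)/2 = -5.7202 and (tr M + √Δ)/2 = 4.7202.

Eigenvalues sorted in increasing order: [-5.7202, 4.7202].


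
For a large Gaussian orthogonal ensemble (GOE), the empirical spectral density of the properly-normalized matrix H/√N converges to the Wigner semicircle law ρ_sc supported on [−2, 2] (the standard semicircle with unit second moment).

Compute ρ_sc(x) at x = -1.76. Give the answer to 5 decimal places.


ρ_sc(x) = (1/(2π)) √(4 − x²). With x = -1.76:
  4 − x² = 4 − (-1.76)² = 4 − 3.097600 = 0.902400.
  √(4 − x²) = 0.949947.
  1/(2π) = 0.159155.
  ρ_sc(-1.76) = 0.159155 · 0.949947 = 0.151189.

Rounded to 5 decimal places: ρ_sc(-1.76) ≈ 0.15119.


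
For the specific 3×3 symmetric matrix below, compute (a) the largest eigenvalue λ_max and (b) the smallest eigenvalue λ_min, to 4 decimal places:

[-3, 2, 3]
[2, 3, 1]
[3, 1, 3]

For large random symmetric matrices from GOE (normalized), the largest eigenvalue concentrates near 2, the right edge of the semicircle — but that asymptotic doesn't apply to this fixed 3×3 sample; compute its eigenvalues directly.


Since M is real symmetric, all three eigenvalues are real; they are the roots of det(λI − M) = λ³ − (tr M) λ² + s λ − det M, where s is the sum of the principal 2×2 minors.
tr M = -3 + 3 + 3 = 3.
s = ((-3)·3 − 2²) + ((-3)·3 − 3²) + (3·3 − 1²) = -13 + (-18) + 8 = -23.
det M (expand along row 1) = (-3)·8 − 2·3 + 3·(-7) = -51.
Characteristic polynomial: λ³ − 3λ² − 23λ + 51 = 0.
Substitute λ = y + (tr M)/3 = y + 1.000000 to remove the quadratic term: y³ + p·y + q = 0 with p = s − (tr M)²/3 = -26.000000 and q = −2(tr M)³/27 + (tr M)·s/3 − det M = 26.000000.
Three real roots ⇒ use the trigonometric (Viète) form: r = 2√(−p/3) = 5.887841, φ = arccos(3q/(p·r)) = arccos(-0.509525) = 2.105429 rad.
y_k = r·cos(φ/3 − 2πk/3) for k = 0, 1, 2 gives y = 4.496398, 1.043731, -5.540129.
λ_k = y_k + 1.000000 gives λ = 5.4964, 2.0437, -4.5401 (check: the sum is 3.0000 = tr M).

Hence λ_max = 5.4964 and λ_min = -4.5401.


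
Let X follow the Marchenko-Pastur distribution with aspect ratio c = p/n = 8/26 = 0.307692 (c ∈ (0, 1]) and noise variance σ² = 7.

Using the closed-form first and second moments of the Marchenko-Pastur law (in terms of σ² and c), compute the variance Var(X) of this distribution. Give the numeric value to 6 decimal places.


Recall the MP moments m_1 = E[X] = σ² and m_2 = E[X²] = σ⁴ (1 + c).
m_1 = E[X] = σ² = 7, so m_1² = 49.
m_2 = E[X²] = σ⁴ (1 + c) = 49 · (1 + 0.307692) = 49 · 1.307692 = 64.076923.
(Note m_2 − m_1² simplifies to c · σ⁴ = 0.307692 · 49.)

Var(X) = m_2 − m_1² = 64.076923 − 49 = 15.076923.


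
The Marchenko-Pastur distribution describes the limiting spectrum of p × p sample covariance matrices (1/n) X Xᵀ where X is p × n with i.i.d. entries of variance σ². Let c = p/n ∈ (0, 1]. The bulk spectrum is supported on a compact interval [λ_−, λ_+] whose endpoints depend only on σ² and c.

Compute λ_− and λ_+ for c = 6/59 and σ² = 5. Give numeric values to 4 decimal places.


c = 6/59 = 0.101695; √c = 0.318896.
λ_− = σ² (1 − √c)² = 5 · (1 − 0.318896)² = 5 · (0.681104)² = 2.319511.
λ_+ = σ² (1 + √c)² = 5 · (1 + 0.318896)² = 5 · (1.318896)² = 8.697439.

Rounded to 4 decimal places: λ_− ≈ 2.3195, λ_+ ≈ 8.6974.


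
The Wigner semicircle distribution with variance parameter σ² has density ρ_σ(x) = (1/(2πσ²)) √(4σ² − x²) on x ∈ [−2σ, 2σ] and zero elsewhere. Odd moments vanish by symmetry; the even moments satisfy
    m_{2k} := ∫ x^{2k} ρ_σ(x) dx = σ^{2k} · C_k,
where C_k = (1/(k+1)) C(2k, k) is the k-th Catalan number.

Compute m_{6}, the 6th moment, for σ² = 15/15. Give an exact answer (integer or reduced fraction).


By the scaled semicircle moment identity, m_{2k} = σ^{2k} · C_k with k = 3.
C_3 = (1/(k+1)) · C(2k, k) = (1/4) · C(6, 3) = (1/4) · 20 = 5.
σ^{2k} = (σ²)^k = (15/15)^3 = 1.

Therefore m_{6} = σ^{6} · C_3 = 1 · 5 = 5.


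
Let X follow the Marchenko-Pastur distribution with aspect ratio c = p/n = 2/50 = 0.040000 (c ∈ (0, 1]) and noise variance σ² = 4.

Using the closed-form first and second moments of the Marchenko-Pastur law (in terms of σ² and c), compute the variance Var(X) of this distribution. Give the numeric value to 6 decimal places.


Recall the MP moments m_1 = E[X] = σ² and m_2 = E[X²] = σ⁴ (1 + c).
m_1 = E[X] = σ² = 4, so m_1² = 16.
m_2 = E[X²] = σ⁴ (1 + c) = 16 · (1 + 0.040000) = 16 · 1.040000 = 16.640000.
(Note m_2 − m_1² simplifies to c · σ⁴ = 0.040000 · 16.)

Var(X) = m_2 − m_1² = 16.640000 − 16 = 0.640000.


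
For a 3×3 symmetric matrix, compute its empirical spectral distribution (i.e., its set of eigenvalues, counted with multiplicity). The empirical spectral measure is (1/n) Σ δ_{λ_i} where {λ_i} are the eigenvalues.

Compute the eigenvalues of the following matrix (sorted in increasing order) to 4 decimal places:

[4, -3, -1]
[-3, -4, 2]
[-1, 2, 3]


Since M is real symmetric, all three eigenvalues are real; they are the roots of det(λI − M) = λ³ − (tr M) λ² + s λ − det M, where s is the sum of the principal 2×2 minors.
tr M = 4 + (-4) + 3 = 3.
s = (4·(-4) − (-3)²) + (4·3 − (-1)²) + ((-4)·3 − 2²) = -25 + 11 + (-16) = -30.
det M (expand along row 1) = 4·(-16) − (-3)·(-7) + (-1)·(-10) = -75.
Characteristic polynomial: λ³ − 3λ² − 30λ + 75 = 0.
Substitute λ = y + (tr M)/3 = y + 1.000000 to remove the quadratic term: y³ + p·y + q = 0 with p = s − (tr M)²/3 = -33.000000 and q = −2(tr M)³/27 + (tr M)·s/3 − det M = 43.000000.
Three real roots ⇒ use the trigonometric (Viète) form: r = 2√(−p/3) = 6.633250, φ = arccos(3q/(p·r)) = arccos(-0.589318) = 2.201010 rad.
y_k = r·cos(φ/3 − 2πk/3) for k = 0, 1, 2 gives y = 4.926660, 1.383229, -6.309889.
λ_k = y_k + 1.000000 gives λ = 5.9267, 2.3832, -5.3099 (check: the sum is 3.0000 = tr M).

Eigenvalues sorted in increasing order: [-5.3099, 2.3832, 5.9267].


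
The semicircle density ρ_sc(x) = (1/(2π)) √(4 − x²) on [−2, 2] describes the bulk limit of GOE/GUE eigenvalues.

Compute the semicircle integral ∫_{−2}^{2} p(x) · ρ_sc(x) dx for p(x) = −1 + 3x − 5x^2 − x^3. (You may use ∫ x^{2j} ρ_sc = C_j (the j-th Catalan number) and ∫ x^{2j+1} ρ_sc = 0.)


Write p(x) = Σ a_i x^i, split into monomials and integrate each against ρ_sc separately.
Using ∫ x^{2j} ρ_sc = C_j = (1/(j+1)) C(2j, j) (Catalan numbers) and ∫ x^{2j+1} ρ_sc = 0 (odd monomials vanish by symmetry):
  i = 0 (even): a_0 · C_{0} = -1 · 1 = -1
  i = 1 (odd): ∫ x^1 ρ_sc = 0 (vanishes)
  i = 2 (even): a_2 · C_{1} = -5 · 1 = -5
  i = 3 (odd): ∫ x^3 ρ_sc = 0 (vanishes)

Summing the contributions: ∫_{−2}^{2} p(x) ρ_sc(x) dx = (-1) + (-5) = -6.


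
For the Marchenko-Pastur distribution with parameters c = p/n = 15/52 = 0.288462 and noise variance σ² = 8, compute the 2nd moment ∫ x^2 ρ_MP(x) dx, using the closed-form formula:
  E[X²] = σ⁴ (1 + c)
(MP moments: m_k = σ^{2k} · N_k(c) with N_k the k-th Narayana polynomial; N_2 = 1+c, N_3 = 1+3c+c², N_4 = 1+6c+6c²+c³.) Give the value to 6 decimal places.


E[X²] = σ⁴ (1 + c) (second MP moment). With σ² = 8 (so σ⁴ = 64) and c = 15/52 = 0.288462: E[X²] = 64 · (1 + 0.288462) = 64 · 1.288462.

So E[X^2] = 82.461538.


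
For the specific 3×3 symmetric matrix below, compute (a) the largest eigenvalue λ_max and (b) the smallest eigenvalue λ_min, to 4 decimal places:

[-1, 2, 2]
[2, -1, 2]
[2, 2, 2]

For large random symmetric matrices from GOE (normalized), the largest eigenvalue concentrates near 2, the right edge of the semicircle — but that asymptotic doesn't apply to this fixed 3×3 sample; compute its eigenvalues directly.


Since M is real symmetric, all three eigenvalues are real; they are the roots of det(λI − M) = λ³ − (tr M) λ² + s λ − det M, where s is the sum of the principal 2×2 minors.
tr M = -1 + (-1) + 2 = 0.
s = ((-1)·(-1) − 2²) + ((-1)·2 − 2²) + ((-1)·2 − 2²) = -3 + (-6) + (-6) = -15.
det M (expand along row 1) = (-1)·(-6) − 2·0 + 2·6 = 18.
Characteristic polynomial: λ³ − 15λ − 18 = 0.
Substitute λ = y + (tr M)/3 = y + 0.000000 to remove the quadratic term: y³ + p·y + q = 0 with p = s − (tr M)²/3 = -15.000000 and q = −2(tr M)³/27 + (tr M)·s/3 − det M = -18.000000.
Three real roots ⇒ use the trigonometric (Viète) form: r = 2√(−p/3) = 4.472136, φ = arccos(3q/(p·r)) = arccos(0.804984) = 0.635147 rad.
y_k = r·cos(φ/3 − 2πk/3) for k = 0, 1, 2 gives y = 4.372281, -1.372281, -3.000000.
λ_k = y_k + 0.000000 gives λ = 4.3723, -1.3723, -3.0000 (check: the sum is 0.0000 = tr M).

Hence λ_max = 4.3723 and λ_min = -3.0000.


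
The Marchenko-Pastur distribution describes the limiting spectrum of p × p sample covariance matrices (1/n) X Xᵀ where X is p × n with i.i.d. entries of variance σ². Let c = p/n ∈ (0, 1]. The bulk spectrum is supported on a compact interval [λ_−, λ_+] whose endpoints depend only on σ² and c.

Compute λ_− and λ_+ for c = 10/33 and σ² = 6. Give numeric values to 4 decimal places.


c = 10/33 = 0.303030; √c = 0.550482.
λ_− = σ² (1 − √c)² = 6 · (1 − 0.550482)² = 6 · (0.449518)² = 1.212399.
λ_+ = σ² (1 + √c)² = 6 · (1 + 0.550482)² = 6 · (1.550482)² = 14.423964.

Rounded to 4 decimal places: λ_− ≈ 1.2124, λ_+ ≈ 14.4240.


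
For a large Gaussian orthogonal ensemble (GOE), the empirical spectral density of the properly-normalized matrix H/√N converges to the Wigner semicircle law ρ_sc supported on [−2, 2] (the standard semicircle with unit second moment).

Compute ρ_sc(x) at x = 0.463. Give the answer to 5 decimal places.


ρ_sc(x) = (1/(2π)) √(4 − x²). With x = 0.463:
  4 − x² = 4 − (0.463)² = 4 − 0.214369 = 3.785631.
  √(4 − x²) = 1.945670.
  1/(2π) = 0.159155.
  ρ_sc(0.463) = 0.159155 · 1.945670 = 0.309663.

Rounded to 5 decimal places: ρ_sc(0.463) ≈ 0.30966.


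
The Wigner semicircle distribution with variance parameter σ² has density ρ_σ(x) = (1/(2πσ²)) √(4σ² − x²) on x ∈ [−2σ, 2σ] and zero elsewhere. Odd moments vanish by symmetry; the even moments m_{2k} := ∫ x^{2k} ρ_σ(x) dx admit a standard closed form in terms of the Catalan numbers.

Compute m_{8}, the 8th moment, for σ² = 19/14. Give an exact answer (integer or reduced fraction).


By the scaled semicircle moment identity, m_{2k} = σ^{2k} · C_k with k = 4.
C_4 = (1/(k+1)) · C(2k, k) = (1/5) · C(8, 4) = (1/5) · 70 = 14.
σ^{2k} = (σ²)^k = (19/14)^4 = 130321/38416.

Therefore m_{8} = σ^{8} · C_4 = (130321/38416) · 14 = 130321/2744.


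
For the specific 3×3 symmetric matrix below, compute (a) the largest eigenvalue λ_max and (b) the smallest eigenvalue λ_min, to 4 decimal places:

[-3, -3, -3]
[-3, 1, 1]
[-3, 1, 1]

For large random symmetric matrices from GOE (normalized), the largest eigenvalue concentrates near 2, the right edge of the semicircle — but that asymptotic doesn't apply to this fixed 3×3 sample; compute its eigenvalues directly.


Since M is real symmetric, all three eigenvalues are real; they are the roots of det(λI − M) = λ³ − (tr M) λ² + s λ − det M, where s is the sum of the principal 2×2 minors.
tr M = -3 + 1 + 1 = -1.
s = ((-3)·1 − (-3)²) + ((-3)·1 − (-3)²) + (1·1 − 1²) = -12 + (-12) + 0 = -24.
det M (expand along row 1) = (-3)·0 − (-3)·0 + (-3)·0 = 0.
Characteristic polynomial: λ³ + λ² − 24λ = 0.
Substitute λ = y + (tr M)/3 = y − 0.333333 to remove the quadratic term: y³ + p·y + q = 0 with p = s − (tr M)²/3 = -24.333333 and q = −2(tr M)³/27 + (tr M)·s/3 − det M = 8.074074.
Three real roots ⇒ use the trigonometric (Viète) form: r = 2√(−p/3) = 5.696002, φ = arccos(3q/(p·r)) = arccos(-0.174760) = 1.746458 rad.
y_k = r·cos(φ/3 − 2πk/3) for k = 0, 1, 2 gives y = 4.757762, 0.333333, -5.091096.
λ_k = y_k − 0.333333 gives λ = 4.4244, 0.0000, -5.4244 (check: the sum is -1.0000 = tr M).

Hence λ_max = 4.4244 and λ_min = -5.4244.


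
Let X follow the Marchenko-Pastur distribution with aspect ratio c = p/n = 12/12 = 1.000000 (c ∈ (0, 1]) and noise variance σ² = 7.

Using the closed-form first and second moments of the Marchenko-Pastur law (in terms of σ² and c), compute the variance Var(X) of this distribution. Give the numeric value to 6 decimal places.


Recall the MP moments m_1 = E[X] = σ² and m_2 = E[X²] = σ⁴ (1 + c).
m_1 = E[X] = σ² = 7, so m_1² = 49.
m_2 = E[X²] = σ⁴ (1 + c) = 49 · (1 + 1.000000) = 49 · 2.000000 = 98.000000.
(Note m_2 − m_1² simplifies to c · σ⁴ = 1.000000 · 49.)

Var(X) = m_2 − m_1² = 98.000000 − 49 = 49.000000.


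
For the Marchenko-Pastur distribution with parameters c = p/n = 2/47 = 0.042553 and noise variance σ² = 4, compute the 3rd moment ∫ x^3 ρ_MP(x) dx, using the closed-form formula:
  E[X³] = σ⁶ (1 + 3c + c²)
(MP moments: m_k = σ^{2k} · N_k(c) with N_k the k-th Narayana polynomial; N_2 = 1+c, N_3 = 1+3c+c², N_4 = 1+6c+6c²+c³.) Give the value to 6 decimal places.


E[X³] = σ⁶ (1 + 3c + c²) (third MP moment). With σ² = 4 (so σ⁶ = 64) and c = 2/47 = 0.042553: E[X³] = 64 · (1 + 3·0.042553 + (0.042553)²) = 64 · 1.129470.

So E[X^3] = 72.286102.


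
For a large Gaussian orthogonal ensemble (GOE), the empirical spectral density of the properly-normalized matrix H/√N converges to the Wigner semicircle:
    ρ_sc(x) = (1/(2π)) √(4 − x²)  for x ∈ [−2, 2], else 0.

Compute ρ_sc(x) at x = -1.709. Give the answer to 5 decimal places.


ρ_sc(x) = (1/(2π)) √(4 − x²). With x = -1.709:
  4 − x² = 4 − (-1.709)² = 4 − 2.920681 = 1.079319.
  √(4 − x²) = 1.038903.
  1/(2π) = 0.159155.
  ρ_sc(-1.709) = 0.159155 · 1.038903 = 0.165347.

Rounded to 5 decimal places: ρ_sc(-1.709) ≈ 0.16535.


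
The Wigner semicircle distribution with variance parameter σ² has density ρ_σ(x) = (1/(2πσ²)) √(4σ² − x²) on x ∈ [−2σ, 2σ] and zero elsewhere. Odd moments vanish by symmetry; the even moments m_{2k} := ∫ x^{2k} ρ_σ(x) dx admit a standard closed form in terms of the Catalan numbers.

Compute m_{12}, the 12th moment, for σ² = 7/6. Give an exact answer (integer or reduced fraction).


By the scaled semicircle moment identity, m_{2k} = σ^{2k} · C_k with k = 6.
C_6 = (1/(k+1)) · C(2k, k) = (1/7) · C(12, 6) = (1/7) · 924 = 132.
σ^{2k} = (σ²)^k = (7/6)^6 = 117649/46656.

Therefore m_{12} = σ^{12} · C_6 = (117649/46656) · 132 = 1294139/3888.


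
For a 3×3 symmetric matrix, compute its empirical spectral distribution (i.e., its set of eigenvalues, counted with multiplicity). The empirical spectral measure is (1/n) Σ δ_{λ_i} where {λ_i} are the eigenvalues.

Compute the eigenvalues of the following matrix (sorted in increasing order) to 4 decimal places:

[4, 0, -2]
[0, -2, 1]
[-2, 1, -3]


Since M is real symmetric, all three eigenvalues are real; they are the roots of det(λI − M) = λ³ − (tr M) λ² + s λ − det M, where s is the sum of the principal 2×2 minors.
tr M = 4 + (-2) + (-3) = -1.
s = (4·(-2) − 0²) + (4·(-3) − (-2)²) + ((-2)·(-3) − 1²) = -8 + (-16) + 5 = -19.
det M (expand along row 1) = 4·5 − 0·2 + (-2)·(-4) = 28.
Characteristic polynomial: λ³ + λ² − 19λ − 28 = 0.
Substitute λ = y + (tr M)/3 = y − 0.333333 to remove the quadratic term: y³ + p·y + q = 0 with p = s − (tr M)²/3 = -19.333333 and q = −2(tr M)³/27 + (tr M)·s/3 − det M = -21.592593.
Three real roots ⇒ use the trigonometric (Viète) form: r = 2√(−p/3) = 5.077182, φ = arccos(3q/(p·r)) = arccos(0.659928) = 0.850073 rad.
y_k = r·cos(φ/3 − 2πk/3) for k = 0, 1, 2 gives y = 4.874715, -1.208048, -3.666667.
λ_k = y_k − 0.333333 gives λ = 4.5414, -1.5414, -4.0000 (check: the sum is -1.0000 = tr M).

Eigenvalues sorted in increasing order: [-4.0000, -1.5414, 4.5414].


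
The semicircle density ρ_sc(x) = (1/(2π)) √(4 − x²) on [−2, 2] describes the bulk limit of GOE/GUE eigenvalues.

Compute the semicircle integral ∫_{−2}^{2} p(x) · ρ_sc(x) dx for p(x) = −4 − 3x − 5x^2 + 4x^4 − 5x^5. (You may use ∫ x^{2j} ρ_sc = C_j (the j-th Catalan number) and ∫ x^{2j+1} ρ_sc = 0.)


Write p(x) = Σ a_i x^i, split into monomials and integrate each against ρ_sc separately.
Using ∫ x^{2j} ρ_sc = C_j = (1/(j+1)) C(2j, j) (Catalan numbers) and ∫ x^{2j+1} ρ_sc = 0 (odd monomials vanish by symmetry):
  i = 0 (even): a_0 · C_{0} = -4 · 1 = -4
  i = 1 (odd): ∫ x^1 ρ_sc = 0 (vanishes)
  i = 2 (even): a_2 · C_{1} = -5 · 1 = -5
  i = 4 (even): a_4 · C_{2} = 4 · 2 = 8
  i = 5 (odd): ∫ x^5 ρ_sc = 0 (vanishes)

Summing the contributions: ∫_{−2}^{2} p(x) ρ_sc(x) dx = (-4) + (-5) + 8 = -1.


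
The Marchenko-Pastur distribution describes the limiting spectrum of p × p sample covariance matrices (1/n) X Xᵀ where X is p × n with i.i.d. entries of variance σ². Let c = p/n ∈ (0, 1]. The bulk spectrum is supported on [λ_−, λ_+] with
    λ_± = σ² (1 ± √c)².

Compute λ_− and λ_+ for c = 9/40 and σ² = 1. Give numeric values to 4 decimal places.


c = 9/40 = 0.225000; √c = 0.474342.
λ_− = σ² (1 − √c)² = 1 · (1 − 0.474342)² = 1 · (0.525658)² = 0.276317.
λ_+ = σ² (1 + √c)² = 1 · (1 + 0.474342)² = 1 · (1.474342)² = 2.173683.

Rounded to 4 decimal places: λ_− ≈ 0.2763, λ_+ ≈ 2.1737.


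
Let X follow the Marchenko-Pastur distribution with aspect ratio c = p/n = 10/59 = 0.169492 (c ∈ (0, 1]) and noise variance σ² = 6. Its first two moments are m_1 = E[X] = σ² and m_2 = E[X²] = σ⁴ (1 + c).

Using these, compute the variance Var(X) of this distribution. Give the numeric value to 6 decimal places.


m_1 = E[X] = σ² = 6, so m_1² = 36.
m_2 = E[X²] = σ⁴ (1 + c) = 36 · (1 + 0.169492) = 36 · 1.169492 = 42.101695.
(Note m_2 − m_1² simplifies to c · σ⁴ = 0.169492 · 36.)

Var(X) = m_2 − m_1² = 42.101695 − 36 = 6.101695.


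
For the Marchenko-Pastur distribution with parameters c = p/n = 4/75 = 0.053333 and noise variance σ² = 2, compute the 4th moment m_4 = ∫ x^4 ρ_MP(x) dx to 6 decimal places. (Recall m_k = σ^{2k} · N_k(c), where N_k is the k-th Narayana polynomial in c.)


E[X⁴] = σ⁸ (1 + 6c + 6c² + c³) (fourth MP moment). With σ² = 2 (so σ⁸ = 16) and c = 4/75 = 0.053333: E[X⁴] = 16 · (1 + 6·0.053333 + 6·(0.053333)² + (0.053333)³) = 16 · 1.337218.

So E[X^4] = 21.395494.


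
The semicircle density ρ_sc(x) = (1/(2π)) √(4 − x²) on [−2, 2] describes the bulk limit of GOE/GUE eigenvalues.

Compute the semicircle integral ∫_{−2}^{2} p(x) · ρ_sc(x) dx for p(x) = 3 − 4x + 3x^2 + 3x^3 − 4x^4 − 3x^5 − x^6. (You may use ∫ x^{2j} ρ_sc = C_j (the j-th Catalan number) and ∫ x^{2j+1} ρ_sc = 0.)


Write p(x) = Σ a_i x^i, split into monomials and integrate each against ρ_sc separately.
Using ∫ x^{2j} ρ_sc = C_j = (1/(j+1)) C(2j, j) (Catalan numbers) and ∫ x^{2j+1} ρ_sc = 0 (odd monomials vanish by symmetry):
  i = 0 (even): a_0 · C_{0} = 3 · 1 = 3
  i = 1 (odd): ∫ x^1 ρ_sc = 0 (vanishes)
  i = 2 (even): a_2 · C_{1} = 3 · 1 = 3
  i = 3 (odd): ∫ x^3 ρ_sc = 0 (vanishes)
  i = 4 (even): a_4 · C_{2} = -4 · 2 = -8
  i = 5 (odd): ∫ x^5 ρ_sc = 0 (vanishes)
  i = 6 (even): a_6 · C_{3} = -1 · 5 = -5

Summing the contributions: ∫_{−2}^{2} p(x) ρ_sc(x) dx = 3 + 3 + (-8) + (-5) = -7.


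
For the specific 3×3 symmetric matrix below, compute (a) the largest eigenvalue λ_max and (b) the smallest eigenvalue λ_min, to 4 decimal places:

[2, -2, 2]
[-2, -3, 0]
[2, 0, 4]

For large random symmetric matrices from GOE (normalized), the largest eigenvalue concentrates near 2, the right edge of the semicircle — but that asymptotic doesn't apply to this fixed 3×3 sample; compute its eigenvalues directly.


Since M is real symmetric, all three eigenvalues are real; they are the roots of det(λI − M) = λ³ − (tr M) λ² + s λ − det M, where s is the sum of the principal 2×2 minors.
tr M = 2 + (-3) + 4 = 3.
s = (2·(-3) − (-2)²) + (2·4 − 2²) + ((-3)·4 − 0²) = -10 + 4 + (-12) = -18.
det M (expand along row 1) = 2·(-12) − (-2)·(-8) + 2·6 = -28.
Characteristic polynomial: λ³ − 3λ² − 18λ + 28 = 0.
Substitute λ = y + (tr M)/3 = y + 1.000000 to remove the quadratic term: y³ + p·y + q = 0 with p = s − (tr M)²/3 = -21.000000 and q = −2(tr M)³/27 + (tr M)·s/3 − det M = 8.000000.
Three real roots ⇒ use the trigonometric (Viète) form: r = 2√(−p/3) = 5.291503, φ = arccos(3q/(p·r)) = arccos(-0.215980) = 1.788491 rad.
y_k = r·cos(φ/3 − 2πk/3) for k = 0, 1, 2 gives y = 4.378695, 0.383641, -4.762336.
λ_k = y_k + 1.000000 gives λ = 5.3787, 1.3836, -3.7623 (check: the sum is 3.0000 = tr M).

Hence λ_max = 5.3787 and λ_min = -3.7623.


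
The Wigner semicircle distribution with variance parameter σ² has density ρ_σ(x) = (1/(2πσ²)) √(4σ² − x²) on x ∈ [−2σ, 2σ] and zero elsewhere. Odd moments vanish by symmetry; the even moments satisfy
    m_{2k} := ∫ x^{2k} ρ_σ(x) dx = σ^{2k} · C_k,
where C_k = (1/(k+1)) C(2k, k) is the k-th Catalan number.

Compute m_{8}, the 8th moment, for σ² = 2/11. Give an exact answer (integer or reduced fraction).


By the scaled semicircle moment identity, m_{2k} = σ^{2k} · C_k with k = 4.
C_4 = (1/(k+1)) · C(2k, k) = (1/5) · C(8, 4) = (1/5) · 70 = 14.
σ^{2k} = (σ²)^k = (2/11)^4 = 16/14641.

Therefore m_{8} = σ^{8} · C_4 = (16/14641) · 14 = 224/14641.


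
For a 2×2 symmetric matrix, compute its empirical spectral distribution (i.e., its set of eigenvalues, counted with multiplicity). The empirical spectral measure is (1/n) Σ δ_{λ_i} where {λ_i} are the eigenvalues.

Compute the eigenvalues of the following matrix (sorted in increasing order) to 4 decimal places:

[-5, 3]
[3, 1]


Since M is real symmetric, both eigenvalues are real; they are the roots of det(λI − M) = λ² − (tr M) λ + det M.
tr M = -5 + 1 = -4.
det M = (-5)·1 − 3² = -5 − 9 = -14.
Characteristic polynomial: λ² + 4λ − 14 = 0.
Discriminant Δ = (tr M)² − 4·det M = 16 − (-56) = 72; √Δ = 8.485281.
λ = (tr M ± √Δ)/2 = (-4 ± 8.485281)/2, giving (tr M − √Δ)/2 = -6.2426 and (tr M + √Δ)/2 = 2.2426.

Eigenvalues sorted in increasing order: [-6.2426, 2.2426].


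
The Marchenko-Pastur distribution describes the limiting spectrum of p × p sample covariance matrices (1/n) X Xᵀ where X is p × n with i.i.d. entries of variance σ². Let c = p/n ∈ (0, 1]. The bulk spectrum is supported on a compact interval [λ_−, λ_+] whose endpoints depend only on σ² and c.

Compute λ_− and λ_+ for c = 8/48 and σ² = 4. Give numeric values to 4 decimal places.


c = 8/48 = 0.166667; √c = 0.408248.
λ_− = σ² (1 − √c)² = 4 · (1 − 0.408248)² = 4 · (0.591752)² = 1.400680.
λ_+ = σ² (1 + √c)² = 4 · (1 + 0.408248)² = 4 · (1.408248)² = 7.932653.

Rounded to 4 decimal places: λ_− ≈ 1.4007, λ_+ ≈ 7.9327.


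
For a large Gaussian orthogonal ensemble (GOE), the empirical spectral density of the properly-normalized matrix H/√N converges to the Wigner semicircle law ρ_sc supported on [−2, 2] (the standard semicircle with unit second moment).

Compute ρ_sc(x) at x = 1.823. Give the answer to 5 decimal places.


ρ_sc(x) = (1/(2π)) √(4 − x²). With x = 1.823:
  4 − x² = 4 − (1.823)² = 4 − 3.323329 = 0.676671.
  √(4 − x²) = 0.822600.
  1/(2π) = 0.159155.
  ρ_sc(1.823) = 0.159155 · 0.822600 = 0.130921.

Rounded to 5 decimal places: ρ_sc(1.823) ≈ 0.13092.
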